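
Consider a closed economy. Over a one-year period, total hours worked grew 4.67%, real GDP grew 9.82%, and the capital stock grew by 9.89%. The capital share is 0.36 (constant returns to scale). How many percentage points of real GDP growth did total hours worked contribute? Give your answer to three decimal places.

Labor's share = 1 − 0.36 = 0.64.
Contribution = share × growth = 0.64 × 4.67 = 2.9888 pp.

2.989 pp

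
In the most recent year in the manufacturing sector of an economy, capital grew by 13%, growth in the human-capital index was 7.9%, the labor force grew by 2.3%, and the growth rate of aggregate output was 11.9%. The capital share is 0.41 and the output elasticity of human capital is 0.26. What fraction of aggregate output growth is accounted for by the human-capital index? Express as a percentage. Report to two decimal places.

17.26%

The human-capital index contributed 0.26 × 7.9 = 2.054 pp.
Share of growth = 2.054 / 11.9 × 100 = 17.2605%.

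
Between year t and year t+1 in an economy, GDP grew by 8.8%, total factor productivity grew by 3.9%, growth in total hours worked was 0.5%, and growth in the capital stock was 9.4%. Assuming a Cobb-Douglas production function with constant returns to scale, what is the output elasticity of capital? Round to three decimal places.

gY = gA + α·gK + (1−α)·gL, so gY − gA − gL = α(gK − gL).
8.8 − 3.9 − 0.5 = α × (9.4 − 0.5).
4.4 = 8.9 α, so α = 0.49438.

The output elasticity of capital is 0.494.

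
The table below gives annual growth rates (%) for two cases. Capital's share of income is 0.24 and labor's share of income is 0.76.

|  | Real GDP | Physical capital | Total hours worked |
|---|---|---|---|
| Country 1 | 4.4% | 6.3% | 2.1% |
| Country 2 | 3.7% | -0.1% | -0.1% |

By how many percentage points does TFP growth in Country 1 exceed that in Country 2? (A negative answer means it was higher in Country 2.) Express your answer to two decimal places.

-2.51 percentage points

Labor's share = 1 − 0.24 = 0.76.
Country 1: TFP = 4.4 − 1.512 − 1.596 = 1.292%.
Country 2: TFP = 3.7 + 0.024 + 0.076 = 3.8%.
Difference = 1.292 − (3.8) = -2.508 pp.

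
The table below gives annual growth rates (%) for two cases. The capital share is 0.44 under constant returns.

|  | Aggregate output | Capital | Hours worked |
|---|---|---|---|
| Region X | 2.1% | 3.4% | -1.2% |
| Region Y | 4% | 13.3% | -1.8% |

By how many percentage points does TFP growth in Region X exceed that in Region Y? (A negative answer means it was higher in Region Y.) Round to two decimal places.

Labor's share = 1 − 0.44 = 0.56.
Region X: TFP = 2.1 − 1.496 + 0.672 = 1.276%.
Region Y: TFP = 4 − 5.852 + 1.008 = -0.844%.
Difference = 1.276 − (-0.844) = 2.12 pp.

2.12 percentage points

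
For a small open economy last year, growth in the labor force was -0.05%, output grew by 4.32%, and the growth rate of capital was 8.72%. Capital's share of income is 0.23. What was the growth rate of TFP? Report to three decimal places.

Labor's share = 1 − 0.23 = 0.77.
Capital: 0.23 × 8.72 = 2.0056 pp.
The labor force: 0.77 × (-0.05) = -0.0385 pp.
TFP growth = 4.32 − 1.9671 = 2.3529%.

2.353%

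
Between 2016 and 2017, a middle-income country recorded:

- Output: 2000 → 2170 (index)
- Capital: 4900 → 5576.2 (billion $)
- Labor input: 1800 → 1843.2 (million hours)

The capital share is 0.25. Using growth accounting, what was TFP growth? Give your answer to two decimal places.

3.25%

Output growth = (2170 − 2000) / 2000 = 8.5%.
Capital growth = (5576.2 − 4900) / 4900 = 13.8%.
Labor input growth = (1843.2 − 1800) / 1800 = 2.4%.
Labor's share = 1 − 0.25 = 0.75.
Capital: 0.25 × 13.8 = 3.45 pp.
Labor input: 0.75 × 2.4 = 1.8 pp.
TFP growth = 8.5 − 5.25 = 3.25%.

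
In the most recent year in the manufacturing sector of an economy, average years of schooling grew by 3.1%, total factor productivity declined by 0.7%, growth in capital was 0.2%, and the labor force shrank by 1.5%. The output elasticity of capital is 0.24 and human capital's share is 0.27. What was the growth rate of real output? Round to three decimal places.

-0.550%

Labor's share = 1 − 0.24 − 0.27 = 0.49.
Capital: 0.24 × 0.2 = 0.048 pp.
Average years of schooling: 0.27 × 3.1 = 0.837 pp.
The labor force: 0.49 × (-1.5) = -0.735 pp.
Output growth = -0.7 + 0.15 = -0.55%.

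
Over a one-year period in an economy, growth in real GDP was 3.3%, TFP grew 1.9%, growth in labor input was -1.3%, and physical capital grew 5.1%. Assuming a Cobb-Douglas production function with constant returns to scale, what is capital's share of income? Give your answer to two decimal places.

α = 0.42

gY = gA + α·gK + (1−α)·gL, so gY − gA − gL = α(gK − gL).
3.3 − 1.9 + 1.3 = α × (5.1 − (-1.3)).
2.7 = 6.4 α, so α = 0.4219.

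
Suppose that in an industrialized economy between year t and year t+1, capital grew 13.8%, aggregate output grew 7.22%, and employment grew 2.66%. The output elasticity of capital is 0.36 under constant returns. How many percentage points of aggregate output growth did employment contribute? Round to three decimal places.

1.702 pp

Labor's share = 1 − 0.36 = 0.64.
Contribution = share × growth = 0.64 × 2.66 = 1.7024 pp.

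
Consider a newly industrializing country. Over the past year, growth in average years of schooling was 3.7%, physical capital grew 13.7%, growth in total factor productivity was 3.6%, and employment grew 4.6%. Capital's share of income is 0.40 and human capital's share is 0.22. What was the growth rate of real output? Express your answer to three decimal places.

Real output grew 11.642%.

Labor's share = 1 − 0.4 − 0.22 = 0.38.
Physical capital: 0.4 × 13.7 = 5.48 pp.
Average years of schooling: 0.22 × 3.7 = 0.814 pp.
Employment: 0.38 × 4.6 = 1.748 pp.
Output growth = 3.6 + 8.042 = 11.642%.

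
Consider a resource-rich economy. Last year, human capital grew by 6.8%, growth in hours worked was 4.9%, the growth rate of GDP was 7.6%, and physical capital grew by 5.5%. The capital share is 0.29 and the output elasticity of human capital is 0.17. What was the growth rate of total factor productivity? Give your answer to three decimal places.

2.203%

Labor's share = 1 − 0.29 − 0.17 = 0.54.
Physical capital: 0.29 × 5.5 = 1.595 pp.
Human capital: 0.17 × 6.8 = 1.156 pp.
Hours worked: 0.54 × 4.9 = 2.646 pp.
TFP growth = 7.6 − 5.397 = 2.203%.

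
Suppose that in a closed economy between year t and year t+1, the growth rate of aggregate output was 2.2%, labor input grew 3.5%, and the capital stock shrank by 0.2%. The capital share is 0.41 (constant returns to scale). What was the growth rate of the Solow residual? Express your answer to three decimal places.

0.217%

Labor's share = 1 − 0.41 = 0.59.
The capital stock: 0.41 × (-0.2) = -0.082 pp.
Labor input: 0.59 × 3.5 = 2.065 pp.
TFP growth = 2.2 − 1.983 = 0.217%.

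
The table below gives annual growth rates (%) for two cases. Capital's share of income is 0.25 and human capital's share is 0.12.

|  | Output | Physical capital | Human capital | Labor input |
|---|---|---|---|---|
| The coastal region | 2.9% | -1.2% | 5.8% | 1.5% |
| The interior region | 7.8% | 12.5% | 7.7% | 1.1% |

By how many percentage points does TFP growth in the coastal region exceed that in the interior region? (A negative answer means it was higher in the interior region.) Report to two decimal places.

-1.50 percentage points

Labor's share = 1 − 0.25 − 0.12 = 0.63.
The coastal region: TFP = 2.9 + 0.3 − 0.696 − 0.945 = 1.559%.
The interior region: TFP = 7.8 − 3.125 − 0.924 − 0.693 = 3.058%.
Difference = 1.559 − (3.058) = -1.499 pp.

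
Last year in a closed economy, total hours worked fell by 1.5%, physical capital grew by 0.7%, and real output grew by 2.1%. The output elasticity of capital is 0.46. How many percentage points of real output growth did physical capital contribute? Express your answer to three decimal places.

0.322

Contribution = share × growth = 0.46 × 0.7 = 0.322 pp.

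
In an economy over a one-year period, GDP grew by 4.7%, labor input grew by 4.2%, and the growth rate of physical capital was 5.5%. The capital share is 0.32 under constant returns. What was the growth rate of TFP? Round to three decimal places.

Labor's share = 1 − 0.32 = 0.68.
Physical capital: 0.32 × 5.5 = 1.76 pp.
Labor input: 0.68 × 4.2 = 2.856 pp.
TFP growth = 4.7 − 4.616 = 0.084%.

TFP growth was 0.084%.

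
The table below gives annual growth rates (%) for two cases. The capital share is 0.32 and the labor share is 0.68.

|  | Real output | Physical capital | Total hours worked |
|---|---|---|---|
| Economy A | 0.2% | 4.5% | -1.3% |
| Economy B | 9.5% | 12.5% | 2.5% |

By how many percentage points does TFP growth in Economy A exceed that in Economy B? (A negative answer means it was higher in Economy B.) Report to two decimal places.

-4.16 percentage points

Labor's share = 1 − 0.32 = 0.68.
Economy A: TFP = 0.2 − 1.44 + 0.884 = -0.356%.
Economy B: TFP = 9.5 − 4 − 1.7 = 3.8%.
Difference = -0.356 − (3.8) = -4.156 pp.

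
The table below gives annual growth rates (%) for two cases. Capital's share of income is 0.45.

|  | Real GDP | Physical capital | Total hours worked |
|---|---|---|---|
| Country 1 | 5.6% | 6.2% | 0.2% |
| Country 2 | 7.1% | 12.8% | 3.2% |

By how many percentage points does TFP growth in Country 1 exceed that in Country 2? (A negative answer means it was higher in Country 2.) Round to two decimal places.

3.12 percentage points

Labor's share = 1 − 0.45 = 0.55.
Country 1: TFP = 5.6 − 2.79 − 0.11 = 2.7%.
Country 2: TFP = 7.1 − 5.76 − 1.76 = -0.42%.
Difference = 2.7 − (-0.42) = 3.12 pp.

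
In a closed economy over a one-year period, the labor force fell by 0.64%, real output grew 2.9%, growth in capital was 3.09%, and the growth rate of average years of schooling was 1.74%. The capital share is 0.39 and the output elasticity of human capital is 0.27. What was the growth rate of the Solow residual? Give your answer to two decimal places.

1.44%

Labor's share = 1 − 0.39 − 0.27 = 0.34.
Capital: 0.39 × 3.09 = 1.2051 pp.
Average years of schooling: 0.27 × 1.74 = 0.4698 pp.
The labor force: 0.34 × (-0.64) = -0.2176 pp.
TFP growth = 2.9 − 1.4573 = 1.4427%.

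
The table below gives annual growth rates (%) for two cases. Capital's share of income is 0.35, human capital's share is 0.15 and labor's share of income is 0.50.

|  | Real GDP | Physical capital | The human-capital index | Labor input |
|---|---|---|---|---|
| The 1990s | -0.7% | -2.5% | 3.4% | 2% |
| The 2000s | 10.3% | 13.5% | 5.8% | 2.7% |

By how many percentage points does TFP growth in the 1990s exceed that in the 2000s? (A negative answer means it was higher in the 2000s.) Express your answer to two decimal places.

-4.69 percentage points

Labor's share = 1 − 0.35 − 0.15 = 0.5.
The 1990s: TFP = -0.7 + 0.875 − 0.51 − 1 = -1.335%.
The 2000s: TFP = 10.3 − 4.725 − 0.87 − 1.35 = 3.355%.
Difference = -1.335 − (3.355) = -4.69 pp.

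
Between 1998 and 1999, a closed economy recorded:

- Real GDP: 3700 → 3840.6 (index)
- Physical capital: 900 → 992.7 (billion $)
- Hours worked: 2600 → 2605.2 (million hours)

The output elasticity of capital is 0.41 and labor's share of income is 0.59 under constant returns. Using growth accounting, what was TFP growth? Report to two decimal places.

-0.54%

Real GDP growth = (3840.6 − 3700) / 3700 = 3.8%.
Physical capital growth = (992.7 − 900) / 900 = 10.3%.
Hours worked growth = (2605.2 − 2600) / 2600 = 0.2%.
Labor's share = 1 − 0.41 = 0.59.
Physical capital: 0.41 × 10.3 = 4.223 pp.
Hours worked: 0.59 × 0.2 = 0.118 pp.
TFP growth = 3.8 − 4.341 = -0.541%.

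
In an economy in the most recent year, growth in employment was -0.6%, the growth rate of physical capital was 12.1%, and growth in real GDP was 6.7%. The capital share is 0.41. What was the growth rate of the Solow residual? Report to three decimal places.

Labor's share = 1 − 0.41 = 0.59.
Physical capital: 0.41 × 12.1 = 4.961 pp.
Employment: 0.59 × (-0.6) = -0.354 pp.
TFP growth = 6.7 − 4.607 = 2.093%.

2.093%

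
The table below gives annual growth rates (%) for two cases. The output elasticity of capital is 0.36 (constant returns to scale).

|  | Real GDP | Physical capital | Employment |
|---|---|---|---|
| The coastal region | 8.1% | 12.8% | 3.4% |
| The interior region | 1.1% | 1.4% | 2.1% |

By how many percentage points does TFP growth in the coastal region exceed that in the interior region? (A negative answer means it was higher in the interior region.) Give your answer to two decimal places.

2.06 percentage points

Labor's share = 1 − 0.36 = 0.64.
The coastal region: TFP = 8.1 − 4.608 − 2.176 = 1.316%.
The interior region: TFP = 1.1 − 0.504 − 1.344 = -0.748%.
Difference = 1.316 − (-0.748) = 2.064 pp.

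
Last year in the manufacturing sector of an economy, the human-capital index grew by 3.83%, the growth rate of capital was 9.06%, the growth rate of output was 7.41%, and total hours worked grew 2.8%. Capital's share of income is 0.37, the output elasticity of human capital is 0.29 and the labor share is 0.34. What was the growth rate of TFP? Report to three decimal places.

TFP growth was 1.995%.

Labor's share = 1 − 0.37 − 0.29 = 0.34.
Capital: 0.37 × 9.06 = 3.3522 pp.
The human-capital index: 0.29 × 3.83 = 1.1107 pp.
Total hours worked: 0.34 × 2.8 = 0.952 pp.
TFP growth = 7.41 − 5.4149 = 1.9951%.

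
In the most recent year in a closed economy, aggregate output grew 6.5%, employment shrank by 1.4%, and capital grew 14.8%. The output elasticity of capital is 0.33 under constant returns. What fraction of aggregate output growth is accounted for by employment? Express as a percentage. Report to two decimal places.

Labor's share = 1 − 0.33 = 0.67.
Employment contributed 0.67 × (-1.4) = -0.938 pp.
Share of growth = -0.938 / 6.5 × 100 = -14.4308%.

Employment accounted for -14.43% of growth.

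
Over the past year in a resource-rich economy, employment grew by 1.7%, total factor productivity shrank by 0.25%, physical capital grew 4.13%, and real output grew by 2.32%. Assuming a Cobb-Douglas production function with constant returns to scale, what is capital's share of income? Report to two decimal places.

α = 0.36

gY = gA + α·gK + (1−α)·gL, so gY − gA − gL = α(gK − gL).
2.32 + 0.25 − 1.7 = α × (4.13 − 1.7).
0.87 = 2.43 α, so α = 0.358.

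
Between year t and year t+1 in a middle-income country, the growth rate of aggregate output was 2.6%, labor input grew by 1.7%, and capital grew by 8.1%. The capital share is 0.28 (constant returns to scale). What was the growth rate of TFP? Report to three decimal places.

-0.892%

Labor's share = 1 − 0.28 = 0.72.
Capital: 0.28 × 8.1 = 2.268 pp.
Labor input: 0.72 × 1.7 = 1.224 pp.
TFP growth = 2.6 − 3.492 = -0.892%.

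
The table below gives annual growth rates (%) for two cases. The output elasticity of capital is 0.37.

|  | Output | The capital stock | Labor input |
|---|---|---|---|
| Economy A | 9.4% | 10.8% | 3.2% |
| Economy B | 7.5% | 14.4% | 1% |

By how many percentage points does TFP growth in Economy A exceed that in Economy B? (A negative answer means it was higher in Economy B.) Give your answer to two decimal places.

1.85 percentage points

Labor's share = 1 − 0.37 = 0.63.
Economy A: TFP = 9.4 − 3.996 − 2.016 = 3.388%.
Economy B: TFP = 7.5 − 5.328 − 0.63 = 1.542%.
Difference = 3.388 − (1.542) = 1.846 pp.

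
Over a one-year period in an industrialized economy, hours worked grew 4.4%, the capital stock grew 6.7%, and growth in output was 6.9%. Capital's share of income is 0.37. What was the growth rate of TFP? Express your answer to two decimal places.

1.65%

Labor's share = 1 − 0.37 = 0.63.
The capital stock: 0.37 × 6.7 = 2.479 pp.
Hours worked: 0.63 × 4.4 = 2.772 pp.
TFP growth = 6.9 − 5.251 = 1.649%.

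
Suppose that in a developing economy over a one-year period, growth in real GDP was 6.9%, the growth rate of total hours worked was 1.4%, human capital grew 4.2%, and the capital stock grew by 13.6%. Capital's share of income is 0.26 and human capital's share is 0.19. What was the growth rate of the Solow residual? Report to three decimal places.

The Solow residual growth was 1.796%.

Labor's share = 1 − 0.26 − 0.19 = 0.55.
The capital stock: 0.26 × 13.6 = 3.536 pp.
Human capital: 0.19 × 4.2 = 0.798 pp.
Total hours worked: 0.55 × 1.4 = 0.77 pp.
TFP growth = 6.9 − 5.104 = 1.796%.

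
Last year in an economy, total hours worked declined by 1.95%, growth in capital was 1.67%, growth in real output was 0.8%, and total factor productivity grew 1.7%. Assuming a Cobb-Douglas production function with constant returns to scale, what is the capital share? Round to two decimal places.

0.29

gY = gA + α·gK + (1−α)·gL, so gY − gA − gL = α(gK − gL).
0.8 − 1.7 + 1.95 = α × (1.67 − (-1.95)).
1.05 = 3.62 α, so α = 0.2901.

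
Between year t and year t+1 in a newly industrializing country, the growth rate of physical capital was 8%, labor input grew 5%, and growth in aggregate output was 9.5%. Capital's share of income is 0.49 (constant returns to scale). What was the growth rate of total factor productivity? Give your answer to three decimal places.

Labor's share = 1 − 0.49 = 0.51.
Physical capital: 0.49 × 8 = 3.92 pp.
Labor input: 0.51 × 5 = 2.55 pp.
TFP growth = 9.5 − 6.47 = 3.03%.

3.030%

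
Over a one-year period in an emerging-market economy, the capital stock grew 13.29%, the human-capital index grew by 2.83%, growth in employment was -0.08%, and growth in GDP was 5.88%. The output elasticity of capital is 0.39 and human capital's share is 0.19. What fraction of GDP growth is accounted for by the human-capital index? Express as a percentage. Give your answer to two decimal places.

The human-capital index accounted for 9.14% of growth.

The human-capital index contributed 0.19 × 2.83 = 0.5377 pp.
Share of growth = 0.5377 / 5.88 × 100 = 9.1446%.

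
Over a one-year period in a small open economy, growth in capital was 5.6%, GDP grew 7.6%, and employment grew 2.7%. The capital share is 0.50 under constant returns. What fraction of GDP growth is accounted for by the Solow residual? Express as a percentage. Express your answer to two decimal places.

45.39%

Labor's share = 1 − 0.5 = 0.5.
Capital: 0.5 × 5.6 = 2.8 pp.
Employment: 0.5 × 2.7 = 1.35 pp.
TFP growth = 7.6 − 4.15 = 3.45%.
TFP share of growth = 3.45 / 7.6 × 100 = 45.3947%.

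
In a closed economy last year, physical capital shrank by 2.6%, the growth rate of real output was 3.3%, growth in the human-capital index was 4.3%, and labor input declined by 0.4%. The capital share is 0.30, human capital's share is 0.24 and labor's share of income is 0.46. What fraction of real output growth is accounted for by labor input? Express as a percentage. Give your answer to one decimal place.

Labor's share = 1 − 0.3 − 0.24 = 0.46.
Labor input contributed 0.46 × (-0.4) = -0.184 pp.
Share of growth = -0.184 / 3.3 × 100 = -5.576%.

-5.6%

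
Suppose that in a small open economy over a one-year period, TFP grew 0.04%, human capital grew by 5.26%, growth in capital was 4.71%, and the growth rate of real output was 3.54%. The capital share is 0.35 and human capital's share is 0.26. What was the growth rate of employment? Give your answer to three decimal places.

Labor's share = 1 − 0.35 − 0.26 = 0.39.
gY = gA + 0.35×4.71 + 0.26×5.26 + 0.39×g.
0.39×g = 3.54 − 0.04 − 3.0161 = 0.4839.
g = 0.4839 / 0.39 = 1.24077%.

1.241%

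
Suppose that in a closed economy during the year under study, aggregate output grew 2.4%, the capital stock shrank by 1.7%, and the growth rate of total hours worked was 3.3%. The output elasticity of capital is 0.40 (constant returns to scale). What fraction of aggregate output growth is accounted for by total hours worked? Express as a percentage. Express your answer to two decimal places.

Labor's share = 1 − 0.4 = 0.6.
Total hours worked contributed 0.6 × 3.3 = 1.98 pp.
Share of growth = 1.98 / 2.4 × 100 = 82.5%.

Total hours worked accounted for 82.50% of growth.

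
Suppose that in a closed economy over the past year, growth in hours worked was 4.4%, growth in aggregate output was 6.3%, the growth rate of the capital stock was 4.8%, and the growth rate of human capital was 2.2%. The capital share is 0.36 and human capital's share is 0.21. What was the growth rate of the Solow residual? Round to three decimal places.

Labor's share = 1 − 0.36 − 0.21 = 0.43.
The capital stock: 0.36 × 4.8 = 1.728 pp.
Human capital: 0.21 × 2.2 = 0.462 pp.
Hours worked: 0.43 × 4.4 = 1.892 pp.
TFP growth = 6.3 − 4.082 = 2.218%.

2.218%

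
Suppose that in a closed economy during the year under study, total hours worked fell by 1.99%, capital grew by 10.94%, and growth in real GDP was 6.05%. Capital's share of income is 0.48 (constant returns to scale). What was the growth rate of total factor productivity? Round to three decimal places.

1.834%

Labor's share = 1 − 0.48 = 0.52.
Capital: 0.48 × 10.94 = 5.2512 pp.
Total hours worked: 0.52 × (-1.99) = -1.0348 pp.
TFP growth = 6.05 − 4.2164 = 1.8336%.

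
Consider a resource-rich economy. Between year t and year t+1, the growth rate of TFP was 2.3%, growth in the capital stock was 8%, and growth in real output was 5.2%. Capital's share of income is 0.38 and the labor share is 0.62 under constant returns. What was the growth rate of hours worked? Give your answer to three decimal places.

Labor's share = 1 − 0.38 = 0.62.
gY = gA + 0.38×8 + 0.62×g.
0.62×g = 5.2 − 2.3 − 3.04 = -0.14.
g = -0.14 / 0.62 = -0.22581%.

-0.226%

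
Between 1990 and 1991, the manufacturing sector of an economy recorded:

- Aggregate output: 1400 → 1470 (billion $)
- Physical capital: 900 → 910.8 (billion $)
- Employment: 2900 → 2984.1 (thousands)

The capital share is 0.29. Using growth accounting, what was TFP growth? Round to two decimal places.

Aggregate output growth = (1470 − 1400) / 1400 = 5%.
Physical capital growth = (910.8 − 900) / 900 = 1.2%.
Employment growth = (2984.1 − 2900) / 2900 = 2.9%.
Labor's share = 1 − 0.29 = 0.71.
Physical capital: 0.29 × 1.2 = 0.348 pp.
Employment: 0.71 × 2.9 = 2.059 pp.
TFP growth = 5 − 2.407 = 2.593%.

2.59%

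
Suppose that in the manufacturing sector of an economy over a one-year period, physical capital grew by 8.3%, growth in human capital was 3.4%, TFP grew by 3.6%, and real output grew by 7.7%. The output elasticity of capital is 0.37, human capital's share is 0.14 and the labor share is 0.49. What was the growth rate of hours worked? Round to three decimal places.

1.129%

Labor's share = 1 − 0.37 − 0.14 = 0.49.
gY = gA + 0.37×8.3 + 0.14×3.4 + 0.49×g.
0.49×g = 7.7 − 3.6 − 3.547 = 0.553.
g = 0.553 / 0.49 = 1.12857%.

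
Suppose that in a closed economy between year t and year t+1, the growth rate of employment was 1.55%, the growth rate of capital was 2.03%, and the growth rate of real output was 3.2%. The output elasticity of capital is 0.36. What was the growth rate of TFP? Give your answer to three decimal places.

TFP growth was 1.477%.

Labor's share = 1 − 0.36 = 0.64.
Capital: 0.36 × 2.03 = 0.7308 pp.
Employment: 0.64 × 1.55 = 0.992 pp.
TFP growth = 3.2 − 1.7228 = 1.4772%.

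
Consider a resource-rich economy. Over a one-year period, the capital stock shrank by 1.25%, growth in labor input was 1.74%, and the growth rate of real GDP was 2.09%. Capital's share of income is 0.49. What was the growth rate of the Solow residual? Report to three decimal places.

Labor's share = 1 − 0.49 = 0.51.
The capital stock: 0.49 × (-1.25) = -0.6125 pp.
Labor input: 0.51 × 1.74 = 0.8874 pp.
TFP growth = 2.09 − 0.2749 = 1.8151%.

1.815%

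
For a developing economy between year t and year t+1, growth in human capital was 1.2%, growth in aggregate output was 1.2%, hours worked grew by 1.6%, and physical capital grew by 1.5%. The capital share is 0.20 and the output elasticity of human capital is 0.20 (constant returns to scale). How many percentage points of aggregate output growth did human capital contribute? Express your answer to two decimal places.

Contribution = share × growth = 0.2 × 1.2 = 0.24 pp.

0.24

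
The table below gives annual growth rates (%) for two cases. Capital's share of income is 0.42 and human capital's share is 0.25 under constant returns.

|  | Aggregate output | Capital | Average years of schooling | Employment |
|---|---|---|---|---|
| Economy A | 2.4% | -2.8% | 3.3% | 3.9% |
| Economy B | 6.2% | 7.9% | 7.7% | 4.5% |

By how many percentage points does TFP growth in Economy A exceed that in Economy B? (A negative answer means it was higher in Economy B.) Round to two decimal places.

Labor's share = 1 − 0.42 − 0.25 = 0.33.
Economy A: TFP = 2.4 + 1.176 − 0.825 − 1.287 = 1.464%.
Economy B: TFP = 6.2 − 3.318 − 1.925 − 1.485 = -0.528%.
Difference = 1.464 − (-0.528) = 1.992 pp.

1.99 percentage points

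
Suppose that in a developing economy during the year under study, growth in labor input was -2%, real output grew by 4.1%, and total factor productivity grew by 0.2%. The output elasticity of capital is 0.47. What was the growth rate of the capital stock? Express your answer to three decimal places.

Labor's share = 1 − 0.47 = 0.53.
gY = gA + 0.53×(-2) + 0.47×g.
0.47×g = 4.1 − 0.2 + 1.06 = 4.96.
g = 4.96 / 0.47 = 10.55319%.

10.553%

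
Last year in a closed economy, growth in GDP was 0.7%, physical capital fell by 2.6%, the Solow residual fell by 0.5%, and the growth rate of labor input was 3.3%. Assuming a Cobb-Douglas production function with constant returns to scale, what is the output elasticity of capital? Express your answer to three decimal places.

gY = gA + α·gK + (1−α)·gL, so gY − gA − gL = α(gK − gL).
0.7 + 0.5 − 3.3 = α × (-2.6 − 3.3).
-2.1 = -5.9 α, so α = 0.35593.

0.356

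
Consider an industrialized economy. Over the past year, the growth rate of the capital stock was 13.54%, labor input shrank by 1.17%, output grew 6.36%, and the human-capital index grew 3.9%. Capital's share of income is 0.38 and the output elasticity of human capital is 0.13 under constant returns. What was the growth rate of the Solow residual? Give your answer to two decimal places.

Labor's share = 1 − 0.38 − 0.13 = 0.49.
The capital stock: 0.38 × 13.54 = 5.1452 pp.
The human-capital index: 0.13 × 3.9 = 0.507 pp.
Labor input: 0.49 × (-1.17) = -0.5733 pp.
TFP growth = 6.36 − 5.0789 = 1.2811%.

1.28%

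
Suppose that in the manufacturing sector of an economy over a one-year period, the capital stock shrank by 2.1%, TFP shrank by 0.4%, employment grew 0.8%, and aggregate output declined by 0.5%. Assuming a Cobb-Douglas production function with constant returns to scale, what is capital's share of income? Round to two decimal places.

α = 0.31

gY = gA + α·gK + (1−α)·gL, so gY − gA − gL = α(gK − gL).
-0.5 + 0.4 − 0.8 = α × (-2.1 − 0.8).
-0.9 = -2.9 α, so α = 0.3103.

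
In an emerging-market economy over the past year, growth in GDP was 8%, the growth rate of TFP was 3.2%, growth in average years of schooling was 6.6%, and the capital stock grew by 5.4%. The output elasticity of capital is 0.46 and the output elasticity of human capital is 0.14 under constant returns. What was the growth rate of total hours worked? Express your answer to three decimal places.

Labor's share = 1 − 0.46 − 0.14 = 0.4.
gY = gA + 0.46×5.4 + 0.14×6.6 + 0.4×g.
0.4×g = 8 − 3.2 − 3.408 = 1.392.
g = 1.392 / 0.4 = 3.48%.

Total hours worked growth was 3.480%.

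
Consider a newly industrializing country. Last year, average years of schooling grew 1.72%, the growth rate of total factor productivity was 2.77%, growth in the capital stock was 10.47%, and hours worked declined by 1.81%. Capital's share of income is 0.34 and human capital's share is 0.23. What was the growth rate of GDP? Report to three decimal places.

Labor's share = 1 − 0.34 − 0.23 = 0.43.
The capital stock: 0.34 × 10.47 = 3.5598 pp.
Average years of schooling: 0.23 × 1.72 = 0.3956 pp.
Hours worked: 0.43 × (-1.81) = -0.7783 pp.
Output growth = 2.77 + 3.1771 = 5.9471%.

5.947%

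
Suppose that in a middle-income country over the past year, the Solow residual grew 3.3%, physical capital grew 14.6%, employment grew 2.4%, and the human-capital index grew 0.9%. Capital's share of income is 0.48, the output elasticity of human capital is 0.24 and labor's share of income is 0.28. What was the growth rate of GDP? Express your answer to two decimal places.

Labor's share = 1 − 0.48 − 0.24 = 0.28.
Physical capital: 0.48 × 14.6 = 7.008 pp.
The human-capital index: 0.24 × 0.9 = 0.216 pp.
Employment: 0.28 × 2.4 = 0.672 pp.
Output growth = 3.3 + 7.896 = 11.196%.

GDP grew 11.20%.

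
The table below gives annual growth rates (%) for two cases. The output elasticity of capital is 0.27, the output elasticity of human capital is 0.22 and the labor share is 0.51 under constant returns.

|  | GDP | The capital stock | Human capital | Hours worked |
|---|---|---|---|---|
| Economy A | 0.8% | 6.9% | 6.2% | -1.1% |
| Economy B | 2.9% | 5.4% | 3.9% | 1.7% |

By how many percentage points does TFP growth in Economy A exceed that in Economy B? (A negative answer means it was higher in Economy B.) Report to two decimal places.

Labor's share = 1 − 0.27 − 0.22 = 0.51.
Economy A: TFP = 0.8 − 1.863 − 1.364 + 0.561 = -1.866%.
Economy B: TFP = 2.9 − 1.458 − 0.858 − 0.867 = -0.283%.
Difference = -1.866 − (-0.283) = -1.583 pp.

-1.58 percentage points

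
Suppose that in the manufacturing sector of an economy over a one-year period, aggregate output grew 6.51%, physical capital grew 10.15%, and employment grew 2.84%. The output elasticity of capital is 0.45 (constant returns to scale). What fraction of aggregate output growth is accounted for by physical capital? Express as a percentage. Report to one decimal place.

Physical capital contributed 0.45 × 10.15 = 4.5675 pp.
Share of growth = 4.5675 / 6.51 × 100 = 70.161%.

70.2%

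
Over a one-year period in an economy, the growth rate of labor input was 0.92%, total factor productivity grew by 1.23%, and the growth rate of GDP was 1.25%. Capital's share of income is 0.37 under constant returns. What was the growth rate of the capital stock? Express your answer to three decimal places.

Labor's share = 1 − 0.37 = 0.63.
gY = gA + 0.63×0.92 + 0.37×g.
0.37×g = 1.25 − 1.23 − 0.5796 = -0.5596.
g = -0.5596 / 0.37 = -1.51243%.

-1.512%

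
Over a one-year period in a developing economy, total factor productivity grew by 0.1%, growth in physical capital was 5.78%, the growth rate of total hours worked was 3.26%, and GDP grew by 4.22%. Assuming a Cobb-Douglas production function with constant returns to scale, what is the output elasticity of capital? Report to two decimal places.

The output elasticity of capital is 0.34.

gY = gA + α·gK + (1−α)·gL, so gY − gA − gL = α(gK − gL).
4.22 − 0.1 − 3.26 = α × (5.78 − 3.26).
0.86 = 2.52 α, so α = 0.3413.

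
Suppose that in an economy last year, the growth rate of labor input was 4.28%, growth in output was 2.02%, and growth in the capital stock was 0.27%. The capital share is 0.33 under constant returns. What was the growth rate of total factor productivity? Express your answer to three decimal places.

Labor's share = 1 − 0.33 = 0.67.
The capital stock: 0.33 × 0.27 = 0.0891 pp.
Labor input: 0.67 × 4.28 = 2.8676 pp.
TFP growth = 2.02 − 2.9567 = -0.9367%.

-0.937%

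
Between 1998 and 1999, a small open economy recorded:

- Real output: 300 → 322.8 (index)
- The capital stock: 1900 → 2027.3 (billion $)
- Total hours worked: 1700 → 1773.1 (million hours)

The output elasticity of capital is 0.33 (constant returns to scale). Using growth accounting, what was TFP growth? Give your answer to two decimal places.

Real output growth = (322.8 − 300) / 300 = 7.6%.
The capital stock growth = (2027.3 − 1900) / 1900 = 6.7%.
Total hours worked growth = (1773.1 − 1700) / 1700 = 4.3%.
Labor's share = 1 − 0.33 = 0.67.
The capital stock: 0.33 × 6.7 = 2.211 pp.
Total hours worked: 0.67 × 4.3 = 2.881 pp.
TFP growth = 7.6 − 5.092 = 2.508%.

TFP grew 2.51%.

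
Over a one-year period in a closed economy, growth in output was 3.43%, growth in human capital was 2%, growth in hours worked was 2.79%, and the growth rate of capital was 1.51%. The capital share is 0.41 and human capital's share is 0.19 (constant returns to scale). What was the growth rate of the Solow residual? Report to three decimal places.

1.315%

Labor's share = 1 − 0.41 − 0.19 = 0.4.
Capital: 0.41 × 1.51 = 0.6191 pp.
Human capital: 0.19 × 2 = 0.38 pp.
Hours worked: 0.4 × 2.79 = 1.116 pp.
TFP growth = 3.43 − 2.1151 = 1.3149%.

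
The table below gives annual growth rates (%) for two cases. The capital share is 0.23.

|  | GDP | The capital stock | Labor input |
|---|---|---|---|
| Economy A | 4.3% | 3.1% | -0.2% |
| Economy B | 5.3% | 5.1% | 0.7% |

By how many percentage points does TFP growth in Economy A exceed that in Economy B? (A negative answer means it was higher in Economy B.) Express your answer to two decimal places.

Labor's share = 1 − 0.23 = 0.77.
Economy A: TFP = 4.3 − 0.713 + 0.154 = 3.741%.
Economy B: TFP = 5.3 − 1.173 − 0.539 = 3.588%.
Difference = 3.741 − (3.588) = 0.153 pp.

0.15 percentage points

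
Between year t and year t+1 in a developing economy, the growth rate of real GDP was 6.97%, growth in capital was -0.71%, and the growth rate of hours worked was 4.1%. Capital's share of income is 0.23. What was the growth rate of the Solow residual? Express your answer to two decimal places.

Labor's share = 1 − 0.23 = 0.77.
Capital: 0.23 × (-0.71) = -0.1633 pp.
Hours worked: 0.77 × 4.1 = 3.157 pp.
TFP growth = 6.97 − 2.9937 = 3.9763%.

3.98%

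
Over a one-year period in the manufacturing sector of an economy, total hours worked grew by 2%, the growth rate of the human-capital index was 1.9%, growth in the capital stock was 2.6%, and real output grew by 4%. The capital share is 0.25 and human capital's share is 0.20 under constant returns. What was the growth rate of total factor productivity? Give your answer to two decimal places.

Labor's share = 1 − 0.25 − 0.2 = 0.55.
The capital stock: 0.25 × 2.6 = 0.65 pp.
The human-capital index: 0.2 × 1.9 = 0.38 pp.
Total hours worked: 0.55 × 2 = 1.1 pp.
TFP growth = 4 − 2.13 = 1.87%.

Total factor productivity grew 1.87%.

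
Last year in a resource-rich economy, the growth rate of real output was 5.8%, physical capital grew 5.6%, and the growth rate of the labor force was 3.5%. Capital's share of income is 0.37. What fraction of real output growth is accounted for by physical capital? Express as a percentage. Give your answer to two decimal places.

Physical capital contributed 0.37 × 5.6 = 2.072 pp.
Share of growth = 2.072 / 5.8 × 100 = 35.7241%.

Physical capital accounted for 35.72% of growth.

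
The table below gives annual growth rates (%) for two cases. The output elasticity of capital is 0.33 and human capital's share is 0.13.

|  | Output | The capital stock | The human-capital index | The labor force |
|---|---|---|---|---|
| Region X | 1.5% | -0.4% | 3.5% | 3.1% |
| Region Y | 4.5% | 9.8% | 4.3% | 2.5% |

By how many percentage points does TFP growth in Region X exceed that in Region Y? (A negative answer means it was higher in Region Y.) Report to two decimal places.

Labor's share = 1 − 0.33 − 0.13 = 0.54.
Region X: TFP = 1.5 + 0.132 − 0.455 − 1.674 = -0.497%.
Region Y: TFP = 4.5 − 3.234 − 0.559 − 1.35 = -0.643%.
Difference = -0.497 − (-0.643) = 0.146 pp.

0.15 percentage points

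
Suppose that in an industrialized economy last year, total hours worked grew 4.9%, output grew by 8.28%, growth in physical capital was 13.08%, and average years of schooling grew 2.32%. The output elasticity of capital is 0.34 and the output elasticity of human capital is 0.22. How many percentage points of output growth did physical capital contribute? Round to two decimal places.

4.45

Contribution = share × growth = 0.34 × 13.08 = 4.4472 pp.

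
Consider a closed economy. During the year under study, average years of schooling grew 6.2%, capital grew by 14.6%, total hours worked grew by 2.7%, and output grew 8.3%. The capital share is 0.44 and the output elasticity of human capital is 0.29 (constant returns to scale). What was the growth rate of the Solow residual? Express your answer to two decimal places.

-0.65%

Labor's share = 1 − 0.44 − 0.29 = 0.27.
Capital: 0.44 × 14.6 = 6.424 pp.
Average years of schooling: 0.29 × 6.2 = 1.798 pp.
Total hours worked: 0.27 × 2.7 = 0.729 pp.
TFP growth = 8.3 − 8.951 = -0.651%.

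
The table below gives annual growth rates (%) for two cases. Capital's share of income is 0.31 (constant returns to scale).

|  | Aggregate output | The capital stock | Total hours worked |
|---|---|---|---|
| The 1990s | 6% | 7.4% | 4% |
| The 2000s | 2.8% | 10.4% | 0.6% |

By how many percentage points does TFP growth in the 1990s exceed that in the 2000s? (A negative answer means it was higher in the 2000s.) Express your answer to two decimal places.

Labor's share = 1 − 0.31 = 0.69.
The 1990s: TFP = 6 − 2.294 − 2.76 = 0.946%.
The 2000s: TFP = 2.8 − 3.224 − 0.414 = -0.838%.
Difference = 0.946 − (-0.838) = 1.784 pp.

1.78 percentage points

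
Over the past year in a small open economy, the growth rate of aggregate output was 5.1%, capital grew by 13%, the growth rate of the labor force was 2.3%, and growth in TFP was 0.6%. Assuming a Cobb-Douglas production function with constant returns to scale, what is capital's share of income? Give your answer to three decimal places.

0.206

gY = gA + α·gK + (1−α)·gL, so gY − gA − gL = α(gK − gL).
5.1 − 0.6 − 2.3 = α × (13 − 2.3).
2.2 = 10.7 α, so α = 0.20561.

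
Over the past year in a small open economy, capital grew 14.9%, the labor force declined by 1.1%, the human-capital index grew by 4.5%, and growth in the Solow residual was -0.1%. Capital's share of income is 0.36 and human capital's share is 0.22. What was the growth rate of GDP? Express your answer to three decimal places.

GDP growth was 5.792%.

Labor's share = 1 − 0.36 − 0.22 = 0.42.
Capital: 0.36 × 14.9 = 5.364 pp.
The human-capital index: 0.22 × 4.5 = 0.99 pp.
The labor force: 0.42 × (-1.1) = -0.462 pp.
Output growth = -0.1 + 5.892 = 5.792%.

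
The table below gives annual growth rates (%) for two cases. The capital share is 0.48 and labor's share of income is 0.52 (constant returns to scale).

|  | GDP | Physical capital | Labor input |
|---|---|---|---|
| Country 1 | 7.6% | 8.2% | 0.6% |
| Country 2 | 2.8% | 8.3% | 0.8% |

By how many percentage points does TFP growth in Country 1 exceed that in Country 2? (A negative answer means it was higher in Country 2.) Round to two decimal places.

Labor's share = 1 − 0.48 = 0.52.
Country 1: TFP = 7.6 − 3.936 − 0.312 = 3.352%.
Country 2: TFP = 2.8 − 3.984 − 0.416 = -1.6%.
Difference = 3.352 − (-1.6) = 4.952 pp.

4.95 percentage points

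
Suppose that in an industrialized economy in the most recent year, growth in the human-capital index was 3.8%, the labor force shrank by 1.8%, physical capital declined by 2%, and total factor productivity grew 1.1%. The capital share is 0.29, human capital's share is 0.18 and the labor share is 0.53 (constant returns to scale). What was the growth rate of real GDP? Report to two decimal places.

Labor's share = 1 − 0.29 − 0.18 = 0.53.
Physical capital: 0.29 × (-2) = -0.58 pp.
The human-capital index: 0.18 × 3.8 = 0.684 pp.
The labor force: 0.53 × (-1.8) = -0.954 pp.
Output growth = 1.1 + (-0.85) = 0.25%.

0.25%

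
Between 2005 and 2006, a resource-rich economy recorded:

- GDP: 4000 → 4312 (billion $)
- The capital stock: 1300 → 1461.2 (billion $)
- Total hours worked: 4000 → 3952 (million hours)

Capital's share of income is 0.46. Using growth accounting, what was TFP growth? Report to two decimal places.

TFP growth was 2.74%.

GDP growth = (4312 − 4000) / 4000 = 7.8%.
The capital stock growth = (1461.2 − 1300) / 1300 = 12.4%.
Total hours worked growth = (3952 − 4000) / 4000 = -1.2%.
Labor's share = 1 − 0.46 = 0.54.
The capital stock: 0.46 × 12.4 = 5.704 pp.
Total hours worked: 0.54 × (-1.2) = -0.648 pp.
TFP growth = 7.8 − 5.056 = 2.744%.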